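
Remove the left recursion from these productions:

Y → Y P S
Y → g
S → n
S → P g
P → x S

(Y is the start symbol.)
Y is directly left-recursive. The standard transformation for
  A → A α₁ | ... | A α_m | β₁ | ... | β_n
is
  A  → β₁ A' | ... | β_n A'
  A' → α₁ A' | ... | α_m A' | ε

Y → g becomes Y → g Y'
Y → Y P S becomes Y' → P S Y'
Add Y' → ε

Productions for other non-terminals are unchanged:
  S → n
  S → P g
  P → x S

Resulting grammar:
Y → g Y'
Y' → P S Y'
Y' → ε
S → n
S → P g
P → x S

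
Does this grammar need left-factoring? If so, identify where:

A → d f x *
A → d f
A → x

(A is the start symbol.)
Left-factoring is needed when two productions for the same non-terminal
share a common prefix on the right-hand side.

Productions for A:
  A → d f x *
  A → d f
  A → x

Found common prefix 'd f' in productions for A

Answer: Yes, A has productions with common prefix 'd f'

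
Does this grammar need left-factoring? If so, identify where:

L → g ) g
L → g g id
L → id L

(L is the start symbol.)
Left-factoring is needed when two productions for the same non-terminal
share a common prefix on the right-hand side.

Productions for L:
  L → g ) g
  L → g g id
  L → id L

Found common prefix 'g' in productions for L

Answer: Yes, L has productions with common prefix 'g'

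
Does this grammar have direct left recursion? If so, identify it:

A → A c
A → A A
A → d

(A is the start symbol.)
Yes, A is left-recursive

Direct left recursion occurs when N → N α for some non-terminal N (the right-hand side begins with the left-hand side itself).

A → A c: LEFT RECURSIVE (starts with A)
A → A A: LEFT RECURSIVE (starts with A)
A → d: starts with d

The grammar has direct left recursion on: A.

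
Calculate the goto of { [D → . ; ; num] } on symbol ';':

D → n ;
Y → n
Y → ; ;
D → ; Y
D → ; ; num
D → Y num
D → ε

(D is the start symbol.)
GOTO(I, ';') = CLOSURE({ [A → αX.β] : [A → α.Xβ] ∈ I, X = ';' })

Items with dot before ';', with the dot advanced:
  [D → . ; ; num] → [D → ; . ; num]
Closure adds nothing (no advanced item has the dot before a non-terminal).

GOTO = { [D → ; . ; num] }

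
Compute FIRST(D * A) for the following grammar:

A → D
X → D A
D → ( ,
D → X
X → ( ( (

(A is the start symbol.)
FIRST sets of the non-terminals involved (from the grammar, by fixed-point iteration):
  FIRST(D) = { '(' }

To compute FIRST(D * A), process the symbols left to right:
Symbol D is a non-terminal. Add FIRST(D) \ {ε} = { '(' }
D is not nullable (ε ∉ FIRST(D)), so stop here.
FIRST(D * A) = { '(' }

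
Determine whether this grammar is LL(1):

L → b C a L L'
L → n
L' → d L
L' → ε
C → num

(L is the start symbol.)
No. Predict set conflict for L': { 'd' }

Relevant sets:
  FOLLOW(L') = { $, 'd' }

For L:
  PREDICT(L → b C a L L') = { 'b' }
  PREDICT(L → n) = { 'n' }
For L':
  PREDICT(L' → d L) = { 'd' }
  PREDICT(L' → ε) = { $, 'd' }
C has a single production, so nothing to check there.

Conflict found: Predict set conflict for L': { 'd' }
The grammar is NOT LL(1).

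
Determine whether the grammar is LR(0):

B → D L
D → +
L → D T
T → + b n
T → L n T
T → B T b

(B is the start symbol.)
No. Shift-reduce conflict between [D → + .] and [T → + . b n]

A grammar is LR(0) if no state in the canonical LR(0) collection has:
  - both a shift item (dot before a terminal) and a complete item (shift-reduce conflict), or
  - two or more complete items (reduce-reduce conflict; the accept item [B' → B .] counts as a complete item here).

Augment with B' → B and build the canonical LR(0) collection (I0 = CLOSURE({[B' → . B]}), then GOTO on every symbol after a dot until no new states appear). It has 18 states:
  I0: { [B → . D L], [B' → . B], [D → . +] }  — shift
  I1: { [D → + .] }  — reduce
  I2: { [B' → B .] }  — accept
  I3: { [B → D . L], [D → . +], [L → . D T] }  — shift
  I4: { [B → . D L], [D → . +], [L → . D T], [L → D . T], [T → . + b n], [T → . B T b], [T → . L n T] }  — shift
  I5: { [B → D L .] }  — reduce
  I6: { [D → + .], [T → + . b n] }  — shift, reduce
  I7: { [B → . D L], [D → . +], [L → . D T], [T → . + b n], [T → . B T b], [T → . L n T], [T → B . T b] }  — shift
  I8: { [B → . D L], [B → D . L], [D → . +], [L → . D T], [L → D . T], [T → . + b n], [T → . B T b], [T → . L n T] }  — shift
  I9: { [T → L . n T] }  — shift
  I10: { [L → D T .] }  — reduce
  I11: { [B → . D L], [D → . +], [L → . D T], [T → . + b n], [T → . B T b], [T → . L n T], [T → L n . T] }  — shift
  I12: { [T → L n T .] }  — reduce
  I13: { [B → D L .], [T → L . n T] }  — shift, reduce
  I14: { [T → B T . b] }  — shift
  I15: { [T → B T b .] }  — reduce
  I16: { [T → + b . n] }  — shift
  I17: { [T → + b n .] }  — reduce

Conflict in state I6:
  Shift-reduce conflict between [D → + .] and [T → + . b n]
So the grammar is NOT LR(0).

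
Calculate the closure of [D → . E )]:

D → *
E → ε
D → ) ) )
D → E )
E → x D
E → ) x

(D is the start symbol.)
{ [D → . E )], [E → . ) x], [E → . x D], [E → .] }

Start with: [D → . E )]
  [D → . E )] has the dot before E: add [E → .], [E → . x D], [E → . ) x]
No further items can be added.

CLOSURE = { [D → . E )], [E → . ) x], [E → . x D], [E → .] }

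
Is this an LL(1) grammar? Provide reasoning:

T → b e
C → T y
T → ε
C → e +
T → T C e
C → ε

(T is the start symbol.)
No. Predict set conflict for T: { 'b' }

Relevant sets:
  FIRST(T) = { 'b', 'e', 'y', ε }
  FIRST(C) = { 'b', 'e', 'y', ε }
  FOLLOW(T) = { $, 'b', 'e', 'y' }
  FOLLOW(C) = { 'e' }

For T:
  PREDICT(T → b e) = { 'b' }
  PREDICT(T → ε) = { $, 'b', 'e', 'y' }
  PREDICT(T → T C e) = { 'b', 'e', 'y' }
For C:
  PREDICT(C → T y) = { 'b', 'e', 'y' }
  PREDICT(C → e '+') = { 'e' }
  PREDICT(C → ε) = { 'e' }

Conflict found: Predict set conflict for T: { 'b' }
The grammar is NOT LL(1).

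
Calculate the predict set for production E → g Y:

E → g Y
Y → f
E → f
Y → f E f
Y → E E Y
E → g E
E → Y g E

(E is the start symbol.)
{ 'g' }

PREDICT(E → g Y) = (FIRST(RHS) \ {ε}) ∪ (FOLLOW(E) if ε ∈ FIRST(RHS), i.e. RHS ⇒* ε)
FIRST(g Y) = { 'g' }
ε ∉ FIRST(g Y), so FOLLOW(E) is not added.
PREDICT(E → g Y) = { 'g' }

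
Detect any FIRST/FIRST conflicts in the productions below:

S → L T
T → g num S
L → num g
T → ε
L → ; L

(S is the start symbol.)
A FIRST/FIRST conflict occurs when two productions N → α and N → β for the same non-terminal have FIRST(α) ∩ FIRST(β) ≠ ∅ (with ε ∈ FIRST of a nullable right-hand side, so two nullable alternatives also conflict).

Productions for T:
  T → g num S: FIRST = { 'g' }
  T → ε: FIRST = { ε }
Productions for L:
  L → num g: FIRST = { 'num' }
  L → ; L: FIRST = { ';' }
S has only one production, so no FIRST/FIRST conflict is possible there.

All alternatives of each non-terminal have pairwise disjoint FIRST sets.

Answer: No FIRST/FIRST conflicts.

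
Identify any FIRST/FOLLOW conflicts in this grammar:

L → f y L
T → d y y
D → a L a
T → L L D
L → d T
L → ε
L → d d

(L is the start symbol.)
A FIRST/FOLLOW conflict occurs when a non-terminal N has a nullable alternative N → β (β ⇒* ε) and another alternative N → α with FIRST(α) ∩ FOLLOW(N) ≠ ∅: on such a lookahead the parser cannot decide between expanding α and letting N vanish via β.

Nullable non-terminals: L.

L: nullable alternative(s) L → ε; FOLLOW(L) = { $, 'a', 'd', 'f' }
  L → f y L: FIRST \ {ε} = { 'f' } — overlaps FOLLOW(L) on { 'f' }: CONFLICT
  L → d T: FIRST \ {ε} = { 'd' } — overlaps FOLLOW(L) on { 'd' }: CONFLICT
  L → ε: FIRST \ {ε} = { } — this is the only nullable alternative, skip
  L → d d: FIRST \ {ε} = { 'd' } — overlaps FOLLOW(L) on { 'd' }: CONFLICT

D, T have no nullable alternative, so no FIRST/FOLLOW check is needed there.

So the grammar has 3 FIRST/FOLLOW conflicts (marked CONFLICT above).

Answer: Yes. L → f y L with FOLLOW(L) on { 'f' }; L → d T with FOLLOW(L) on { 'd' }; L → d d with FOLLOW(L) on { 'd' }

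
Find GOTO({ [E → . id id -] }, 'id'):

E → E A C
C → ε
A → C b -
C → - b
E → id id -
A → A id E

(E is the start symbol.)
GOTO(I, 'id') = CLOSURE({ [A → αX.β] : [A → α.Xβ] ∈ I, X = 'id' })

Items with dot before 'id', with the dot advanced:
  [E → . id id -] → [E → id . id -]
Closure adds nothing (no advanced item has the dot before a non-terminal).

GOTO = { [E → id . id -] }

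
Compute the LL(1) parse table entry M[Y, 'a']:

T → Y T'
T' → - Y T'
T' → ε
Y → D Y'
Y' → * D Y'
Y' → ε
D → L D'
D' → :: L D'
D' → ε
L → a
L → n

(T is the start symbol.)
Y → D Y'

To find M[Y, 'a'], we find productions for Y where 'a' is in the predict set (PREDICT(N → α) = (FIRST(α) \ {ε}) ∪ (FOLLOW(N) if α ⇒* ε)).

Relevant sets:
  FIRST(D) = { 'a', 'n' }

Y → D Y': PREDICT = { 'a', 'n' }
  'a' is in predict set, so this production goes in M[Y, 'a']

M[Y, 'a'] = Y → D Y'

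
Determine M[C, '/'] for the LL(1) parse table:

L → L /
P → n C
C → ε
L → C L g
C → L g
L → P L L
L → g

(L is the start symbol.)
Empty (error entry)

To find M[C, '/'], we find productions for C where '/' is in the predict set (PREDICT(N → α) = (FIRST(α) \ {ε}) ∪ (FOLLOW(N) if α ⇒* ε)).

Relevant sets:
  FIRST(L) = { 'g', 'n' }
  FOLLOW(C) = { 'g', 'n' }

C → ε: PREDICT = { 'g', 'n' }
C → L g: PREDICT = { 'g', 'n' }

M[C, '/'] is empty (no production applies)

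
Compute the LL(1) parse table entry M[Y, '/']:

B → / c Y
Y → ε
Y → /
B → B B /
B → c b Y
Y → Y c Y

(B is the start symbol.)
To find M[Y, '/'], we find productions for Y where '/' is in the predict set (PREDICT(N → α) = (FIRST(α) \ {ε}) ∪ (FOLLOW(N) if α ⇒* ε)).

Relevant sets:
  FIRST(Y) = { '/', 'c', ε }
  FOLLOW(Y) = { $, '/', 'c' }

Y → ε: PREDICT = { $, '/', 'c' }
  '/' is in predict set, so this production goes in M[Y, '/']
Y → /: PREDICT = { '/' }
  '/' is in predict set, so this production goes in M[Y, '/']
Y → Y c Y: PREDICT = { '/', 'c' }
  '/' is in predict set, so this production goes in M[Y, '/']

M[Y, '/'] = Y → ε, Y → /, Y → Y c Y  (a multiply-defined cell — the grammar is not LL(1))

Answer: Y → ε, Y → /, Y → Y c Y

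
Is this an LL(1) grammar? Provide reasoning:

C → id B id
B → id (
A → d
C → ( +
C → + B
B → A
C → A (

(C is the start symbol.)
Yes, the grammar is LL(1).

A grammar is LL(1) if for each non-terminal N with multiple productions, the predict sets of those productions are pairwise disjoint, where PREDICT(N → α) = (FIRST(α) \ {ε}) ∪ (FOLLOW(N) if α ⇒* ε).

Relevant sets:
  FIRST(A) = { 'd' }

For C:
  PREDICT(C → id B id) = { 'id' }
  PREDICT(C → '(' '+') = { '(' }
  PREDICT(C → '+' B) = { '+' }
  PREDICT(C → A '(') = { 'd' }
For B:
  PREDICT(B → id '(') = { 'id' }
  PREDICT(B → A) = { 'd' }
A has a single production, so nothing to check there.

All predict sets are disjoint. The grammar IS LL(1).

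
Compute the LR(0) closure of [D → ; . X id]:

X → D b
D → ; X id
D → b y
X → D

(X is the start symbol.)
{ [D → . ; X id], [D → . b y], [D → ; . X id], [X → . D b], [X → . D] }

Start with: [D → ; . X id]
  [D → ; . X id] has the dot before X: add [X → . D b], [X → . D]
  [X → . D b] has the dot before D: add [D → . ; X id], [D → . b y]
No further items can be added.

CLOSURE = { [D → . ; X id], [D → . b y], [D → ; . X id], [X → . D b], [X → . D] }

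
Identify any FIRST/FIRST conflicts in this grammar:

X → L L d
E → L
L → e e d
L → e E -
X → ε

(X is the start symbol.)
A FIRST/FIRST conflict occurs when two productions N → α and N → β for the same non-terminal have FIRST(α) ∩ FIRST(β) ≠ ∅ (with ε ∈ FIRST of a nullable right-hand side, so two nullable alternatives also conflict).

FIRST sets of the non-terminals at (or reachable through a nullable prefix from) the front of some alternative:
  FIRST(L) = { 'e' }

Productions for X:
  X → L L d: FIRST = { 'e' }
  X → ε: FIRST = { ε }
Productions for L:
  L → e e d: FIRST = { 'e' }
  L → e E -: FIRST = { 'e' }
E has only one production, so no FIRST/FIRST conflict is possible there.

Conflict for L: L → e e d and L → e E -
  Overlap: { 'e' }

Answer: Yes. L → e e d / L → e E '-' on { 'e' }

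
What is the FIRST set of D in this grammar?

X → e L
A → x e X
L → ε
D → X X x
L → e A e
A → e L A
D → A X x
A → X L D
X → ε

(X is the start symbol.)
To compute FIRST(D), examine every production with D on the left-hand side, reading each right-hand side left to right until a non-nullable symbol is reached.

FIRST sets of the other non-terminals involved (by the same procedure, iterated to a fixed point):
  FIRST(X) = { 'e', ε }
  FIRST(A) = { 'e', 'x' }

From D → X X x:
  - X is a non-terminal: add FIRST(X) \ {ε} = { 'e' }
    X is nullable, so continue to the next symbol
  - X is a non-terminal: add FIRST(X) \ {ε} = { 'e' }
    X is nullable, so continue to the next symbol
  - x is a terminal: add 'x' and stop
From D → A X x:
  - A is a non-terminal: add FIRST(A) \ {ε} = { 'e', 'x' }
    A is not nullable, so stop

Collecting: FIRST(D) = { 'e', 'x' }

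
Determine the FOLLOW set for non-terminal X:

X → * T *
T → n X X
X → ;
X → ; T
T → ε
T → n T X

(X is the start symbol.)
X is the start symbol, so $ ∈ FOLLOW(X).
In T → n X X: X is followed by X, add FIRST(X) \ {ε} = { '*', ';' }
In T → n X X: X is at the end, add FOLLOW(T)
In T → n T X: X is at the end, add FOLLOW(T)

The FOLLOW sets referred to above (computed the same way, to a fixed point):
  FOLLOW(T) = { $, '*', ';' }

Taking the union: FOLLOW(X) = { $, '*', ';' }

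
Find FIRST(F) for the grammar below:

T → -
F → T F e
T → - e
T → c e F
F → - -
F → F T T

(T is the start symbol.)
{ '-', 'c' }

To compute FIRST(F), examine every production with F on the left-hand side, reading each right-hand side left to right until a non-nullable symbol is reached.

FIRST sets of the other non-terminals involved (by the same procedure, iterated to a fixed point):
  FIRST(T) = { '-', 'c' }

From F → T F e:
  - T is a non-terminal: add FIRST(T) \ {ε} = { '-', 'c' }
    T is not nullable, so stop
From F → - -:
  - '-' is a terminal: add '-' and stop
From F → F T T:
  - F is the symbol being defined: contributes nothing new
    F is not nullable, so stop

Collecting: FIRST(F) = { '-', 'c' }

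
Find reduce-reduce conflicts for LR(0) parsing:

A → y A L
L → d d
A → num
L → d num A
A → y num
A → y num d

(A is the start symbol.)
Yes — I5: [A → num .] vs [A → y num .]

A reduce-reduce conflict occurs when an LR(0) state has two complete items [A → α .] and [B → β .] — both call for a reduction, and with no lookahead the parser cannot choose between them.

Augment with A' → A and build the canonical LR(0) collection (I0 = CLOSURE({[A' → . A]}), then GOTO on every symbol after a dot until no new states appear). It has 12 states:
  I0: { [A → . num], [A → . y A L], [A → . y num d], [A → . y num], [A' → . A] }  — shift
  I1: { [A' → A .] }  — accept
  I2: { [A → num .] }  — reduce
  I3: { [A → . num], [A → . y A L], [A → . y num d], [A → . y num], [A → y . A L], [A → y . num d], [A → y . num] }  — shift
  I4: { [A → y A . L], [L → . d d], [L → . d num A] }  — shift
  I5: { [A → num .], [A → y num . d], [A → y num .] }  — shift, 2 reduces
  I6: { [A → y num d .] }  — reduce
  I7: { [A → y A L .] }  — reduce
  I8: { [L → d . d], [L → d . num A] }  — shift
  I9: { [L → d d .] }  — reduce
  I10: { [A → . num], [A → . y A L], [A → . y num d], [A → . y num], [L → d num . A] }  — shift
  I11: { [L → d num A .] }  — reduce

I5 contains complete items [A → num .], [A → y num .] — reduce-reduce conflict.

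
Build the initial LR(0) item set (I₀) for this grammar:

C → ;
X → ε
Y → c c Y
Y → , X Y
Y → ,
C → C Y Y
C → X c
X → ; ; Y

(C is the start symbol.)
First, augment the grammar with C' → C
I₀ = CLOSURE({ [C' → . C] }):
  [C' → . C] has the dot before C: add [C → . ;], [C → . C Y Y], [C → . X c]
  [C → . X c] has the dot before X: add [X → .], [X → . ; ; Y]
No further items can be added.

I₀ = { [C → . ;], [C → . C Y Y], [C → . X c], [C' → . C], [X → . ; ; Y], [X → .] }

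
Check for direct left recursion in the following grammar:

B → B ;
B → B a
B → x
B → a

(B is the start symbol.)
Yes, B is left-recursive

Direct left recursion occurs when N → N α for some non-terminal N (the right-hand side begins with the left-hand side itself).

B → B ;: LEFT RECURSIVE (starts with B)
B → B a: LEFT RECURSIVE (starts with B)
B → x: starts with x
B → a: starts with a

The grammar has direct left recursion on: B.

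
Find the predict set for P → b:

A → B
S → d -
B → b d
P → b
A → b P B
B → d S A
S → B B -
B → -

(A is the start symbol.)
PREDICT(P → b) = (FIRST(RHS) \ {ε}) ∪ (FOLLOW(P) if ε ∈ FIRST(RHS), i.e. RHS ⇒* ε)
FIRST(b) = { 'b' }
ε ∉ FIRST(b), so FOLLOW(P) is not added.
PREDICT(P → b) = { 'b' }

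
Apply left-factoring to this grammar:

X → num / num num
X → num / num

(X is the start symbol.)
Left-factoring transforms A → αβ₁ | αβ₂ into A → αA' and A' → β₁ | β₂
(α is the longest common prefix among the alternatives). Repeat until
no nonterminal has two alternatives with a common prefix.

Round 1: X has alternatives sharing prefix 'num / num'. Introduce X': X → num / num X'
  Add: X' → num
  Add: X' → ε

No remaining common prefixes — done.

Resulting grammar:
X → num / num X'
X' → num
X' → ε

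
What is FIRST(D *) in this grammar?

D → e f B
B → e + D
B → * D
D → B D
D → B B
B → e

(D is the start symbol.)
FIRST sets of the non-terminals involved (from the grammar, by fixed-point iteration):
  FIRST(D) = { '*', 'e' }

To compute FIRST(D *), process the symbols left to right:
Symbol D is a non-terminal. Add FIRST(D) \ {ε} = { '*', 'e' }
D is not nullable (ε ∉ FIRST(D)), so stop here.
FIRST(D *) = { '*', 'e' }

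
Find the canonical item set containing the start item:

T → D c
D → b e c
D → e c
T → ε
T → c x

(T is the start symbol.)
First, augment the grammar with T' → T
I₀ = CLOSURE({ [T' → . T] }):
  [T' → . T] has the dot before T: add [T → . D c], [T → .], [T → . c x]
  [T → . D c] has the dot before D: add [D → . b e c], [D → . e c]
No further items can be added.

I₀ = { [D → . b e c], [D → . e c], [T → . D c], [T → . c x], [T → .], [T' → . T] }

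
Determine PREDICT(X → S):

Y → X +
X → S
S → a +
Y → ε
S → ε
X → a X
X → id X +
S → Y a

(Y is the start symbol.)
{ '+', 'a', 'id' }

PREDICT(X → S) = (FIRST(RHS) \ {ε}) ∪ (FOLLOW(X) if ε ∈ FIRST(RHS), i.e. RHS ⇒* ε)
FIRST(S) = { '+', 'a', 'id', ε }
FIRST(S) = { '+', 'a', 'id', ε }
ε ∈ FIRST(S) (the right-hand side is nullable), so add FOLLOW(X) = { '+' }
PREDICT(X → S) = { '+', 'a', 'id' }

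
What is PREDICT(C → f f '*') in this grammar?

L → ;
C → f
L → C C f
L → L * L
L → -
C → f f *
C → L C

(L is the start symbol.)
PREDICT(C → f f '*') = (FIRST(RHS) \ {ε}) ∪ (FOLLOW(C) if ε ∈ FIRST(RHS), i.e. RHS ⇒* ε)
FIRST(f f '*') = { 'f' }
ε ∉ FIRST(f f '*'), so FOLLOW(C) is not added.
PREDICT(C → f f '*') = { 'f' }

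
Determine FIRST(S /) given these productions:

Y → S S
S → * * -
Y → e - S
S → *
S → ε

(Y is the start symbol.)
FIRST sets of the non-terminals involved (from the grammar, by fixed-point iteration):
  FIRST(S) = { '*', ε }

To compute FIRST(S /), process the symbols left to right:
Symbol S is a non-terminal. Add FIRST(S) \ {ε} = { '*' }
S is nullable (ε ∈ FIRST(S)), continue to the next symbol.
Symbol / is a terminal. Add '/' and stop.
FIRST(S /) = { '*', '/' }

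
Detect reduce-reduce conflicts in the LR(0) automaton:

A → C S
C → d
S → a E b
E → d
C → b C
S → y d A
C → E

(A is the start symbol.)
A reduce-reduce conflict occurs when an LR(0) state has two complete items [A → α .] and [B → β .] — both call for a reduction, and with no lookahead the parser cannot choose between them.

Augment with A' → A and build the canonical LR(0) collection (I0 = CLOSURE({[A' → . A]}), then GOTO on every symbol after a dot until no new states appear). It has 15 states:
  I0: { [A → . C S], [A' → . A], [C → . E], [C → . b C], [C → . d], [E → . d] }  — shift
  I1: { [A' → A .] }  — accept
  I2: { [A → C . S], [S → . a E b], [S → . y d A] }  — shift
  I3: { [C → E .] }  — reduce
  I4: { [C → . E], [C → . b C], [C → . d], [C → b . C], [E → . d] }  — shift
  I5: { [C → d .], [E → d .] }  — 2 reduces
  I6: { [C → b C .] }  — reduce
  I7: { [A → C S .] }  — reduce
  I8: { [E → . d], [S → a . E b] }  — shift
  I9: { [S → y . d A] }  — shift
  I10: { [A → . C S], [C → . E], [C → . b C], [C → . d], [E → . d], [S → y d . A] }  — shift
  I11: { [S → y d A .] }  — reduce
  I12: { [S → a E . b] }  — shift
  I13: { [E → d .] }  — reduce
  I14: { [S → a E b .] }  — reduce

I5 contains complete items [C → d .], [E → d .] — reduce-reduce conflict.

Answer: Yes — I5: [C → d .] vs [E → d .]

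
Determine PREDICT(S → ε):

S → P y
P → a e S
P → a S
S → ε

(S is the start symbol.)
{ $, 'y' }

PREDICT(S → ε) = (FIRST(RHS) \ {ε}) ∪ (FOLLOW(S) if ε ∈ FIRST(RHS), i.e. RHS ⇒* ε)
The right-hand side is ε (FIRST(ε) = { ε }), so the predict set is FOLLOW(S) = { $, 'y' }
PREDICT(S → ε) = { $, 'y' }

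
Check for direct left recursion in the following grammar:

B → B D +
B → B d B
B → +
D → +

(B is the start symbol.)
Direct left recursion occurs when N → N α for some non-terminal N (the right-hand side begins with the left-hand side itself).

B → B D +: LEFT RECURSIVE (starts with B)
B → B d B: LEFT RECURSIVE (starts with B)
B → +: starts with '+'
D → +: starts with '+'

The grammar has direct left recursion on: B.

Answer: Yes, B is left-recursive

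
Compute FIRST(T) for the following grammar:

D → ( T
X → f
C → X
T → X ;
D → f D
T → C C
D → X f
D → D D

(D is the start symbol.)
{ 'f' }

FIRST sets of the other non-terminals involved (by the same procedure, iterated to a fixed point):
  FIRST(X) = { 'f' }
  FIRST(C) = { 'f' }

From T → X ;:
  - X is a non-terminal: add FIRST(X) \ {ε} = { 'f' }
    X is not nullable, so stop
From T → C C:
  - C is a non-terminal: add FIRST(C) \ {ε} = { 'f' }
    C is not nullable, so stop

Collecting: FIRST(T) = { 'f' }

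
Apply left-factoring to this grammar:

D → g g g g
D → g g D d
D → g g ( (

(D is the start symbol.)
Left-factoring transforms A → αβ₁ | αβ₂ into A → αA' and A' → β₁ | β₂
(α is the longest common prefix among the alternatives). Repeat until
no nonterminal has two alternatives with a common prefix.

Round 1: D has alternatives sharing prefix 'g g'. Introduce D': D → g g D'
  Add: D' → g g
  Add: D' → D d
  Add: D' → ( (

No remaining common prefixes — done.

Resulting grammar:
D → g g D'
D' → g g
D' → D d
D' → ( (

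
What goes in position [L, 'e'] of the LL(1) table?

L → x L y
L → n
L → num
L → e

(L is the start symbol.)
L → e

To find M[L, 'e'], we find productions for L where 'e' is in the predict set (PREDICT(N → α) = (FIRST(α) \ {ε}) ∪ (FOLLOW(N) if α ⇒* ε)).

L → x L y: PREDICT = { 'x' }
L → n: PREDICT = { 'n' }
L → num: PREDICT = { 'num' }
L → e: PREDICT = { 'e' }
  'e' is in predict set, so this production goes in M[L, 'e']

M[L, 'e'] = L → e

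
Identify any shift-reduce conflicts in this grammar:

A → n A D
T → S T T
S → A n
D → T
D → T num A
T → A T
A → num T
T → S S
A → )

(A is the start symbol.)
Yes — I8: [T → S S .] vs [A → . )]; I12: [S → A n .] vs [A → . )]; I15: [D → T .] vs [D → T . num A]

A shift-reduce conflict occurs when an LR(0) state has both:
  - a complete (reduce) item [A → α .] (dot at the end), and
  - a shift item [B → β . c γ] (dot before a terminal).

Augment with A' → A and build the canonical LR(0) collection (I0 = CLOSURE({[A' → . A]}), then GOTO on every symbol after a dot until no new states appear). It has 18 states:
  I0: { [A → . )], [A → . n A D], [A → . num T], [A' → . A] }  — shift
  I1: { [A → ) .] }  — reduce
  I2: { [A' → A .] }  — accept
  I3: { [A → . )], [A → . n A D], [A → . num T], [A → n . A D] }  — shift
  I4: { [A → . )], [A → . n A D], [A → . num T], [A → num . T], [S → . A n], [T → . A T], [T → . S S], [T → . S T T] }  — shift
  I5: { [A → . )], [A → . n A D], [A → . num T], [S → . A n], [S → A . n], [T → . A T], [T → . S S], [T → . S T T], [T → A . T] }  — shift
  I6: { [A → . )], [A → . n A D], [A → . num T], [S → . A n], [T → . A T], [T → . S S], [T → . S T T], [T → S . S], [T → S . T T] }  — shift
  I7: { [A → num T .] }  — reduce
  I8: { [A → . )], [A → . n A D], [A → . num T], [S → . A n], [T → . A T], [T → . S S], [T → . S T T], [T → S . S], [T → S . T T], [T → S S .] }  — shift, reduce
  I9: { [A → . )], [A → . n A D], [A → . num T], [S → . A n], [T → . A T], [T → . S S], [T → . S T T], [T → S T . T] }  — shift
  I10: { [T → S T T .] }  — reduce
  I11: { [T → A T .] }  — reduce
  I12: { [A → . )], [A → . n A D], [A → . num T], [A → n . A D], [S → A n .] }  — shift, reduce
  I13: { [A → . )], [A → . n A D], [A → . num T], [A → n A . D], [D → . T num A], [D → . T], [S → . A n], [T → . A T], [T → . S S], [T → . S T T] }  — shift
  I14: { [A → n A D .] }  — reduce
  I15: { [D → T . num A], [D → T .] }  — shift, reduce
  I16: { [A → . )], [A → . n A D], [A → . num T], [D → T num . A] }  — shift
  I17: { [D → T num A .] }  — reduce

I8 contains reduce item [T → S S .] and shift items [A → . )], [A → . n A D], [A → . num T] — shift-reduce conflict.
I12 contains reduce item [S → A n .] and shift items [A → . )], [A → . n A D], [A → . num T] — shift-reduce conflict.
I15 contains reduce item [D → T .] and shift item [D → T . num A] — shift-reduce conflict.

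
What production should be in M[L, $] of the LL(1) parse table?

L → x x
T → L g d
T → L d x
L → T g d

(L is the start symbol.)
Empty (error entry)

To find M[L, $], we find productions for L where $ is in the predict set (PREDICT(N → α) = (FIRST(α) \ {ε}) ∪ (FOLLOW(N) if α ⇒* ε)).

Relevant sets:
  FIRST(T) = { 'x' }

L → x x: PREDICT = { 'x' }
L → T g d: PREDICT = { 'x' }

M[L, $] is empty (no production applies)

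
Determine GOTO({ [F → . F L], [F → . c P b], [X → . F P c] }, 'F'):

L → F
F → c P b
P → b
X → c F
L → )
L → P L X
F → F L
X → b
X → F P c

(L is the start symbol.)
GOTO(I, 'F') = CLOSURE({ [A → αX.β] : [A → α.Xβ] ∈ I, X = 'F' })

Items with dot before 'F', with the dot advanced:
  [F → . F L] → [F → F . L]
  [X → . F P c] → [X → F . P c]
Closure of the advanced items:
  [F → F . L] has the dot before L: add [L → . F], [L → . )], [L → . P L X]
  [X → F . P c] has the dot before P: add [P → . b]
  [L → . F] has the dot before F: add [F → . c P b], [F → . F L]

GOTO = { [F → . F L], [F → . c P b], [F → F . L], [L → . )], [L → . F], [L → . P L X], [P → . b], [X → F . P c] }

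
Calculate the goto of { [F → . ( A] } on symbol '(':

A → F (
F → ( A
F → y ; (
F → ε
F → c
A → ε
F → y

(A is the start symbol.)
{ [A → . F (], [A → .], [F → ( . A], [F → . ( A], [F → . c], [F → . y ; (], [F → . y], [F → .] }

GOTO(I, '(') = CLOSURE({ [A → αX.β] : [A → α.Xβ] ∈ I, X = '(' })

Items with dot before '(', with the dot advanced:
  [F → . ( A] → [F → ( . A]
Closure of the advanced items:
  [F → ( . A] has the dot before A: add [A → . F (], [A → .]
  [A → . F (] has the dot before F: add [F → . ( A], [F → . y ; (], [F → .], [F → . c], [F → . y]

GOTO = { [A → . F (], [A → .], [F → ( . A], [F → . ( A], [F → . c], [F → . y ; (], [F → . y], [F → .] }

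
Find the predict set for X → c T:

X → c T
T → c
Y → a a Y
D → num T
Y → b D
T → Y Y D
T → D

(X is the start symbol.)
{ 'c' }

PREDICT(X → c T) = (FIRST(RHS) \ {ε}) ∪ (FOLLOW(X) if ε ∈ FIRST(RHS), i.e. RHS ⇒* ε)
FIRST(c T) = { 'c' }
ε ∉ FIRST(c T), so FOLLOW(X) is not added.
PREDICT(X → c T) = { 'c' }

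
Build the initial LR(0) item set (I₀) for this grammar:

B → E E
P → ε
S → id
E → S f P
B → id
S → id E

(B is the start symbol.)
{ [B → . E E], [B → . id], [B' → . B], [E → . S f P], [S → . id E], [S → . id] }

First, augment the grammar with B' → B
I₀ = CLOSURE({ [B' → . B] }):
  [B' → . B] has the dot before B: add [B → . E E], [B → . id]
  [B → . E E] has the dot before E: add [E → . S f P]
  [E → . S f P] has the dot before S: add [S → . id], [S → . id E]
No further items can be added.

I₀ = { [B → . E E], [B → . id], [B' → . B], [E → . S f P], [S → . id E], [S → . id] }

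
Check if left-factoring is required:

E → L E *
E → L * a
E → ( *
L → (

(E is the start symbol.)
Yes, E has productions with common prefix 'L'

Left-factoring is needed when two productions for the same non-terminal
share a common prefix on the right-hand side.

Productions for E:
  E → L E *
  E → L * a
  E → ( *

Found common prefix 'L' in productions for E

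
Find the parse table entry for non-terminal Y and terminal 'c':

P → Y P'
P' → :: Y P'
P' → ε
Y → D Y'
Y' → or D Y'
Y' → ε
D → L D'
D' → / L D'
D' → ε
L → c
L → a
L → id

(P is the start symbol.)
Y → D Y'

To find M[Y, 'c'], we find productions for Y where 'c' is in the predict set (PREDICT(N → α) = (FIRST(α) \ {ε}) ∪ (FOLLOW(N) if α ⇒* ε)).

Relevant sets:
  FIRST(D) = { 'a', 'c', 'id' }

Y → D Y': PREDICT = { 'a', 'c', 'id' }
  'c' is in predict set, so this production goes in M[Y, 'c']

M[Y, 'c'] = Y → D Y'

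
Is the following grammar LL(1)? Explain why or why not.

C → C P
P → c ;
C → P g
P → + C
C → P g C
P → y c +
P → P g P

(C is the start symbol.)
A grammar is LL(1) if for each non-terminal N with multiple productions, the predict sets of those productions are pairwise disjoint, where PREDICT(N → α) = (FIRST(α) \ {ε}) ∪ (FOLLOW(N) if α ⇒* ε).

Relevant sets:
  FIRST(C) = { '+', 'c', 'y' }
  FIRST(P) = { '+', 'c', 'y' }

For C:
  PREDICT(C → C P) = { '+', 'c', 'y' }
  PREDICT(C → P g) = { '+', 'c', 'y' }
  PREDICT(C → P g C) = { '+', 'c', 'y' }
For P:
  PREDICT(P → c ';') = { 'c' }
  PREDICT(P → '+' C) = { '+' }
  PREDICT(P → y c '+') = { 'y' }
  PREDICT(P → P g P) = { '+', 'c', 'y' }

Conflict found: Predict set conflict for C: { '+', 'c', 'y' }
The grammar is NOT LL(1).

Answer: No. Predict set conflict for C: { '+', 'c', 'y' }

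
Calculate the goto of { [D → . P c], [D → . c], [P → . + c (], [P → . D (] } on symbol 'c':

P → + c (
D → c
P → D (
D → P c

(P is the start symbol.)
{ [D → c .] }

GOTO(I, 'c') = CLOSURE({ [A → αX.β] : [A → α.Xβ] ∈ I, X = 'c' })

Items with dot before 'c', with the dot advanced:
  [D → . c] → [D → c .]
Closure adds nothing (no advanced item has the dot before a non-terminal).

GOTO = { [D → c .] }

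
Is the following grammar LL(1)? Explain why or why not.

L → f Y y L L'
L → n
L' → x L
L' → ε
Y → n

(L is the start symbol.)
No. Predict set conflict for L': { 'x' }

A grammar is LL(1) if for each non-terminal N with multiple productions, the predict sets of those productions are pairwise disjoint, where PREDICT(N → α) = (FIRST(α) \ {ε}) ∪ (FOLLOW(N) if α ⇒* ε).

Relevant sets:
  FOLLOW(L') = { $, 'x' }

For L:
  PREDICT(L → f Y y L L') = { 'f' }
  PREDICT(L → n) = { 'n' }
For L':
  PREDICT(L' → x L) = { 'x' }
  PREDICT(L' → ε) = { $, 'x' }
Y has a single production, so nothing to check there.

Conflict found: Predict set conflict for L': { 'x' }
The grammar is NOT LL(1).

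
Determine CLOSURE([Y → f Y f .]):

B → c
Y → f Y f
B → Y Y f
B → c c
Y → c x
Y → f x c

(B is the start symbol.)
To compute CLOSURE, for each item [A → α.Bβ] where B is a non-terminal, add [B → .γ] for all productions B → γ; repeat for the newly added items until nothing changes.

Start with: [Y → f Y f .]
The dot is at the end, so nothing is added.

CLOSURE = { [Y → f Y f .] }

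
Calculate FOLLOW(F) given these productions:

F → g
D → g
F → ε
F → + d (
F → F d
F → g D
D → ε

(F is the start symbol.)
{ $, 'd' }

To compute FOLLOW(F), find every occurrence of F on a right-hand side N → α F β: add FIRST(β) \ {ε}, and if β is empty or nullable also add FOLLOW(N). Iterate to a fixed point.

F is the start symbol, so $ ∈ FOLLOW(F).
In F → F d: F is followed by d, add FIRST(d) \ {ε} = { 'd' }

Taking the union: FOLLOW(F) = { $, 'd' }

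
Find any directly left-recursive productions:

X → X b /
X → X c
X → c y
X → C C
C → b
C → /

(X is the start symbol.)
X → X b /: LEFT RECURSIVE (starts with X)
X → X c: LEFT RECURSIVE (starts with X)
X → c y: starts with c
X → C C: starts with C
C → b: starts with b
C → /: starts with '/'

The grammar has direct left recursion on: X.

Answer: Yes, X is left-recursive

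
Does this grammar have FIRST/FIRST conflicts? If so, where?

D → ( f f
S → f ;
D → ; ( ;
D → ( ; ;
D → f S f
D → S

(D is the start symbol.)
Yes. D → '(' f f / D → '(' ';' ';' on { '(' }; D → f S f / D → S on { 'f' }

A FIRST/FIRST conflict occurs when two productions N → α and N → β for the same non-terminal have FIRST(α) ∩ FIRST(β) ≠ ∅ (with ε ∈ FIRST of a nullable right-hand side, so two nullable alternatives also conflict).

FIRST sets of the non-terminals at (or reachable through a nullable prefix from) the front of some alternative:
  FIRST(S) = { 'f' }

Productions for D:
  D → ( f f: FIRST = { '(' }
  D → ; ( ;: FIRST = { ';' }
  D → ( ; ;: FIRST = { '(' }
  D → f S f: FIRST = { 'f' }
  D → S: FIRST = { 'f' }
S has only one production, so no FIRST/FIRST conflict is possible there.

Conflict for D: D → ( f f and D → ( ; ;
  Overlap: { '(' }
Conflict for D: D → f S f and D → S
  Overlap: { 'f' }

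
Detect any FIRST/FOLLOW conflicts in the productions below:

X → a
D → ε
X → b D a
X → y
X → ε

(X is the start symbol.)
A FIRST/FOLLOW conflict occurs when a non-terminal N has a nullable alternative N → β (β ⇒* ε) and another alternative N → α with FIRST(α) ∩ FOLLOW(N) ≠ ∅: on such a lookahead the parser cannot decide between expanding α and letting N vanish via β.

Nullable non-terminals: D, X.
D has a nullable alternative but only one production, so nothing to check.

X: nullable alternative(s) X → ε; FOLLOW(X) = { $ }
  X → a: FIRST \ {ε} = { 'a' } — disjoint from FOLLOW(X)
  X → b D a: FIRST \ {ε} = { 'b' } — disjoint from FOLLOW(X)
  X → y: FIRST \ {ε} = { 'y' } — disjoint from FOLLOW(X)
  X → ε: FIRST \ {ε} = { } — this is the only nullable alternative, skip

No FIRST/FOLLOW conflicts found.

Answer: No FIRST/FOLLOW conflicts.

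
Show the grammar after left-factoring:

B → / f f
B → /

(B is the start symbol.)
B → / B'
B' → f f
B' → ε

Left-factoring transforms A → αβ₁ | αβ₂ into A → αA' and A' → β₁ | β₂
(α is the longest common prefix among the alternatives). Repeat until
no nonterminal has two alternatives with a common prefix.

Round 1: B has alternatives sharing prefix '/'. Introduce B': B → / B'
  Add: B' → f f
  Add: B' → ε

No remaining common prefixes — done.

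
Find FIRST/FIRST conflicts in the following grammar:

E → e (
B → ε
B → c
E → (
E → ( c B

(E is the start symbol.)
Productions for E:
  E → e (: FIRST = { 'e' }
  E → (: FIRST = { '(' }
  E → ( c B: FIRST = { '(' }
Productions for B:
  B → ε: FIRST = { ε }
  B → c: FIRST = { 'c' }

Conflict for E: E → ( and E → ( c B
  Overlap: { '(' }

Answer: Yes. E → '(' / E → '(' c B on { '(' }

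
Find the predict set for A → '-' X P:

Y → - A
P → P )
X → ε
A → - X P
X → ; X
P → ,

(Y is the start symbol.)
{ '-' }

PREDICT(A → '-' X P) = (FIRST(RHS) \ {ε}) ∪ (FOLLOW(A) if ε ∈ FIRST(RHS), i.e. RHS ⇒* ε)
FIRST('-' X P) = { '-' }
ε ∉ FIRST('-' X P), so FOLLOW(A) is not added.
PREDICT(A → '-' X P) = { '-' }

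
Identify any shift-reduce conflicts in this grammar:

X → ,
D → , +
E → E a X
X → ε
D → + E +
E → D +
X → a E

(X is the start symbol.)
Yes — I0: [X → .] vs [X → . ,]; I7: [X → a E .] vs [E → E . a X]; I8: [X → .] vs [X → . ,]

Augment with X' → X and build the canonical LR(0) collection (I0 = CLOSURE({[X' → . X]}), then GOTO on every symbol after a dot until no new states appear). It has 14 states:
  I0: { [X → . ,], [X → . a E], [X → .], [X' → . X] }  — shift, reduce
  I1: { [X → , .] }  — reduce
  I2: { [X' → X .] }  — accept
  I3: { [D → . + E +], [D → . , +], [E → . D +], [E → . E a X], [X → a . E] }  — shift
  I4: { [D → + . E +], [D → . + E +], [D → . , +], [E → . D +], [E → . E a X] }  — shift
  I5: { [D → , . +] }  — shift
  I6: { [E → D . +] }  — shift
  I7: { [E → E . a X], [X → a E .] }  — shift, reduce
  I8: { [E → E a . X], [X → . ,], [X → . a E], [X → .] }  — shift, reduce
  I9: { [E → E a X .] }  — reduce
  I10: { [E → D + .] }  — reduce
  I11: { [D → , + .] }  — reduce
  I12: { [D → + E . +], [E → E . a X] }  — shift
  I13: { [D → + E + .] }  — reduce

I0 contains reduce item [X → .] and shift items [X → . ,], [X → . a E] — shift-reduce conflict.
I7 contains reduce item [X → a E .] and shift item [E → E . a X] — shift-reduce conflict.
I8 contains reduce item [X → .] and shift items [X → . ,], [X → . a E] — shift-reduce conflict.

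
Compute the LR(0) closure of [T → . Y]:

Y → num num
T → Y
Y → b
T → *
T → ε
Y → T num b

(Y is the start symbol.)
{ [T → . *], [T → . Y], [T → .], [Y → . T num b], [Y → . b], [Y → . num num] }

To compute CLOSURE, for each item [A → α.Bβ] where B is a non-terminal, add [B → .γ] for all productions B → γ; repeat for the newly added items until nothing changes.

Start with: [T → . Y]
  [T → . Y] has the dot before Y: add [Y → . num num], [Y → . b], [Y → . T num b]
  [Y → . T num b] has the dot before T: add [T → . *], [T → .]
No further items can be added.

CLOSURE = { [T → . *], [T → . Y], [T → .], [Y → . T num b], [Y → . b], [Y → . num num] }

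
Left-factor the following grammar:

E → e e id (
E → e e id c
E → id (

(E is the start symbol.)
Left-factoring transforms A → αβ₁ | αβ₂ into A → αA' and A' → β₁ | β₂
(α is the longest common prefix among the alternatives). Repeat until
no nonterminal has two alternatives with a common prefix.

Round 1: E has alternatives sharing prefix 'e e id'. Introduce E': E → e e id E'
  Add: E' → (
  Add: E' → c

No remaining common prefixes — done.

Resulting grammar:
E → e e id E'
E' → (
E' → c
E → id (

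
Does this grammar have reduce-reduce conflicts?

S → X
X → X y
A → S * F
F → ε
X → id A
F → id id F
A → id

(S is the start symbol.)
Augment with S' → S and build the canonical LR(0) collection (I0 = CLOSURE({[S' → . S]}), then GOTO on every symbol after a dot until no new states appear). It has 13 states:
  I0: { [S → . X], [S' → . S], [X → . X y], [X → . id A] }  — shift
  I1: { [S' → S .] }  — accept
  I2: { [S → X .], [X → X . y] }  — shift, reduce
  I3: { [A → . S * F], [A → . id], [S → . X], [X → . X y], [X → . id A], [X → id . A] }  — shift
  I4: { [X → id A .] }  — reduce
  I5: { [A → S . * F] }  — shift
  I6: { [A → . S * F], [A → . id], [A → id .], [S → . X], [X → . X y], [X → . id A], [X → id . A] }  — shift, reduce
  I7: { [A → S * . F], [F → . id id F], [F → .] }  — shift, reduce
  I8: { [A → S * F .] }  — reduce
  I9: { [F → id . id F] }  — shift
  I10: { [F → . id id F], [F → .], [F → id id . F] }  — shift, reduce
  I11: { [F → id id F .] }  — reduce
  I12: { [X → X y .] }  — reduce

No state contains more than one complete item.

Answer: No reduce-reduce conflicts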